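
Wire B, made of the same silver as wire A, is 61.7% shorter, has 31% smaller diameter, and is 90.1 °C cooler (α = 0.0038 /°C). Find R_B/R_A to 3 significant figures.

R ∝ ρL/d² with ρ ∝ (1+αΔT), so R_B/R_A = (1 − 61.7/100) × (1 − 31/100)⁻² × (1 − 0.0038×90.1)
= 0.383 × 2.1 × 0.6576 = 0.529

0.529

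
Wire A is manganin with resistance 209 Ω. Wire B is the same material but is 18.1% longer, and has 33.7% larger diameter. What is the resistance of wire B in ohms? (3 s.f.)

R ∝ L/d², so R_B/R_A = (1 + 18.1/100) × (1 + 33.7/100)⁻²
= 1.181 × 0.5594 = 0.6607
R_B = 0.6607 × 209 = 138 Ω

138 Ω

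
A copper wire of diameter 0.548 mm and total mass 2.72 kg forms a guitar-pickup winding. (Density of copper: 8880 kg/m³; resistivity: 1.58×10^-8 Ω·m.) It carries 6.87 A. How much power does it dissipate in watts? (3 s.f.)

A = π(d/2)² = π(2.7400e-04 m)² = 2.3586e-07 m²
L = m/(density·A) = 2.72/(8880×2.3586e-07) = 1299 m
R = ρL/A = (1.58×10^-8)(1299)/(2.3586e-07) = 87 Ω
P = I²R = (6.87)² × 87 = 4110 W

4110 W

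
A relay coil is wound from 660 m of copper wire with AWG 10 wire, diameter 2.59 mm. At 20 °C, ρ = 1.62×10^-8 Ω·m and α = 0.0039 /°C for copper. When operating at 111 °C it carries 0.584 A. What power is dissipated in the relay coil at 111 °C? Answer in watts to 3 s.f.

A = π(2.59/2 mm)² = π(1.2950e-03 m)² = 5.269e-06 m²
R₍20₎ = ρL/A = (1.62×10^-8)(660)/(5.269e-06) = 2.029 Ω
R₍111₎ = R₍20₎(1 + αΔT) = 2.029 × (1 + 0.0039×91) = 2.75 Ω
P = I²R = (0.584)² × 2.75 = 0.938 W

0.938 W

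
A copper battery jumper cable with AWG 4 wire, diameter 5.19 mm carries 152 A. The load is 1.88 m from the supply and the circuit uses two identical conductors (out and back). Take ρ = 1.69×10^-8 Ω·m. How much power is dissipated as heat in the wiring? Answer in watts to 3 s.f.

69.4 W

A = π(5.19/2 mm)² = π(2.5950e-03 m)² = 2.116e-05 m²
Total conductor length (both ways) L = 2 × 1.88 = 3.76 m
R = ρL/A = (1.69×10^-8)(3.76)/(2.116e-05) = 0.003004 Ω
P = I²R = (152)² × 0.003004 = 69.4 W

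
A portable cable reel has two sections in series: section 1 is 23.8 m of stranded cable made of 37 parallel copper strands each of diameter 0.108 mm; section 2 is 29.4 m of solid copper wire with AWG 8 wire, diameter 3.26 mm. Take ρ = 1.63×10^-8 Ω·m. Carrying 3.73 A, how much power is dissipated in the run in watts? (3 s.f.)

16.7 W

Section 1: A_strand = π(5.4000e-05)² = 9.161e-09 m²; R₁ = ρL/(N·A_s) = (1.63×10^-8)(23.8)/(37×9.161e-09) = 1.145 Ω
Section 2: A = π(3.26/2 mm)² = π(1.6300e-03 m)² = 8.347e-06 m²
R₂ = (1.63×10^-8)(29.4)/(8.347e-06) = 0.05741 Ω
R = R₁ + R₂ = 1.202 Ω
P = I²R = (3.73)² × 1.202 = 16.7 W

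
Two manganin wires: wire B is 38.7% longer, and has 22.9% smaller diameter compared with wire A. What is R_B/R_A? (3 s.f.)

2.33

R ∝ L/d², so R_B/R_A = (1 + 38.7/100) × (1 − 22.9/100)⁻²
= 1.387 × 1.682 = 2.33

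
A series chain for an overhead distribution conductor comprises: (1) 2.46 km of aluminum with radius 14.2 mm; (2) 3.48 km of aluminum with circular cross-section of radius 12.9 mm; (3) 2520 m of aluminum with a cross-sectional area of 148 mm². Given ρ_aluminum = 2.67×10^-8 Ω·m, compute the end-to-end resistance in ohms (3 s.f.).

Seg 1: A = πr² = π(1.4200e-02 m)² = 6.335e-04 m²
R_1 = (2.67×10^-8)(2460)/(6.335e-04) = 0.1037 Ω
Seg 2: A = πr² = π(1.2900e-02 m)² = 5.228e-04 m²
R_2 = (2.67×10^-8)(3480)/(5.228e-04) = 0.1777 Ω
Seg 3: A = 148 mm² = 1.480e-04 m²
R_3 = (2.67×10^-8)(2520)/(1.480e-04) = 0.4546 Ω
R_total = R_1 + R_2 + R_3 = 0.736 Ω

0.736 Ω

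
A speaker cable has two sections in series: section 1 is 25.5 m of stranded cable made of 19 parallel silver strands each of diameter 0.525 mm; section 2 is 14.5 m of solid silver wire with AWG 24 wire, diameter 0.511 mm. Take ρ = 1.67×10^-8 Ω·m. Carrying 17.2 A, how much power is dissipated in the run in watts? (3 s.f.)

Section 1: A_strand = π(2.6250e-04)² = 2.165e-07 m²; R₁ = ρL/(N·A_s) = (1.67×10^-8)(25.5)/(19×2.165e-07) = 0.1035 Ω
Section 2: A = π(0.511/2 mm)² = π(2.5550e-04 m)² = 2.051e-07 m²
R₂ = (1.67×10^-8)(14.5)/(2.051e-07) = 1.181 Ω
R = R₁ + R₂ = 1.284 Ω
P = I²R = (17.2)² × 1.284 = 380 W

380 W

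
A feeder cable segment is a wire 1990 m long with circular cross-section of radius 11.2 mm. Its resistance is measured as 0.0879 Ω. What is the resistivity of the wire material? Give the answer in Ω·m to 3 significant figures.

1.74×10^-8 Ω·m

A = πr² = π(1.1200e-02 m)² = 3.941e-04 m²
ρ = RA/L = (0.0879)(3.941e-04)/(1990) = 1.74×10^-8 Ω·m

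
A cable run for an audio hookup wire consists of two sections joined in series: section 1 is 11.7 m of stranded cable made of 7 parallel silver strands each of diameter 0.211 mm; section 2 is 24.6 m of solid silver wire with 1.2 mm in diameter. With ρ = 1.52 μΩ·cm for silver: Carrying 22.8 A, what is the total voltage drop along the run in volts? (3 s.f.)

ρ = 1.52 μΩ·cm = 1.52×10^-8 Ω·m
Section 1: A_strand = π(1.0550e-04)² = 3.497e-08 m²; R₁ = ρL/(N·A_s) = (1.52×10^-8)(11.7)/(7×3.497e-08) = 0.7266 Ω
Section 2: A = π(d/2)² = π(6.0000e-04 m)² = 1.131e-06 m²
R₂ = (1.52×10^-8)(24.6)/(1.131e-06) = 0.3306 Ω
R = R₁ + R₂ = 1.057 Ω
V = IR = 22.8 × 1.057 = 24.1 V

24.1 V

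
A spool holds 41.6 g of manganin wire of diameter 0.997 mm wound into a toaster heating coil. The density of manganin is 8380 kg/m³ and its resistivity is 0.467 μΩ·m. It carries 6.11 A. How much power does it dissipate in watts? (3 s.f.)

ρ = 0.467 μΩ·m = 4.67×10^-7 Ω·m
A = π(d/2)² = π(4.9850e-04 m)² = 7.8069e-07 m²
L = m/(density·A) = 0.0416/(8380×7.8069e-07) = 6.359 m
R = ρL/A = (4.67×10^-7)(6.359)/(7.8069e-07) = 3.804 Ω
P = I²R = (6.11)² × 3.804 = 142 W

142 W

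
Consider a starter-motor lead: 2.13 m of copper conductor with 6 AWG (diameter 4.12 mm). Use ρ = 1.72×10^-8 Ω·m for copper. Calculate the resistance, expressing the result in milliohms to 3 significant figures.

A = π(4.12/2 mm)² = π(2.0600e-03 m)² = 1.333e-05 m²
R = ρL/A = (1.72×10^-8)(2.13 m)/(1.333e-05 m²) = 2.75 mΩ

2.75 mΩ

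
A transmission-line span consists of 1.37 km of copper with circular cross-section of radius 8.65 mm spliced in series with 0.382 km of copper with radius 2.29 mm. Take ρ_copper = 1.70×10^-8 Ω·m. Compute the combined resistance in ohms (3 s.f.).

0.493 Ω

Segment 1: A = πr² = π(8.6500e-03 m)² = 2.351e-04 m²
R₁ = ρL/A = (1.70×10^-8)(1370)/(2.351e-04) = 0.09908 Ω
Segment 2: A = πr² = π(2.2900e-03 m)² = 1.647e-05 m²
R₂ = (1.70×10^-8)(382)/(1.647e-05) = 0.3942 Ω
R = R₁ + R₂ = 0.493 Ω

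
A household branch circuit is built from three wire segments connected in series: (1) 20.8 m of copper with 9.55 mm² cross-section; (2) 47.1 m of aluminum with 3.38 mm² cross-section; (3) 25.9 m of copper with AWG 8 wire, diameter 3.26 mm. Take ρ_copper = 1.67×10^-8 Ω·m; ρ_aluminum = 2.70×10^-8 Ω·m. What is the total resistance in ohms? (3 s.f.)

0.464 Ω

Seg 1: A = 9.55 mm² = 9.550e-06 m²
R_1 = (1.67×10^-8)(20.8)/(9.550e-06) = 0.03637 Ω
Seg 2: A = 3.38 mm² = 3.380e-06 m²
R_2 = (2.70×10^-8)(47.1)/(3.380e-06) = 0.3762 Ω
Seg 3: A = π(3.26/2 mm)² = π(1.6300e-03 m)² = 8.347e-06 m²
R_3 = (1.67×10^-8)(25.9)/(8.347e-06) = 0.05182 Ω
R_total = R_1 + R_2 + R_3 = 0.464 Ω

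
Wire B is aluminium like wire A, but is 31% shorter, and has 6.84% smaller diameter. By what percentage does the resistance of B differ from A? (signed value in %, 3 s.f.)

R ∝ L/d², so R_B/R_A = (1 − 31/100) × (1 − 6.84/100)⁻²
= 0.69 × 1.152 = 0.795
(R_B − R_A)/R_A = 0.795 − 1 = -20.5%

-20.5%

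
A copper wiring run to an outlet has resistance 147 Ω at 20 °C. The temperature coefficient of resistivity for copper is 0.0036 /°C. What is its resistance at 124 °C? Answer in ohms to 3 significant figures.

202 Ω

ΔT = 124 − 20 = 104 °C
R = R₀(1 + αΔT) = 147 × (1 + 0.0036×104) = 147 × 1.374 = 202 Ω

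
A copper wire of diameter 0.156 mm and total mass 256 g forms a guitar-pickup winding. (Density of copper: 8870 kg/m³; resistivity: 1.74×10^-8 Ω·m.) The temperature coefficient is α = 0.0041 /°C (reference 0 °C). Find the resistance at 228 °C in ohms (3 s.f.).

2660 Ω

A = π(d/2)² = π(7.8000e-05 m)² = 1.9113e-08 m²
L = m/(density·A) = 0.256/(8870×1.9113e-08) = 1510 m
R = ρL/A = (1.74×10^-8)(1510)/(1.9113e-08) = 1375 Ω
R(228 °C) = 1375 × (1 + 0.0041×228) = 2660 Ω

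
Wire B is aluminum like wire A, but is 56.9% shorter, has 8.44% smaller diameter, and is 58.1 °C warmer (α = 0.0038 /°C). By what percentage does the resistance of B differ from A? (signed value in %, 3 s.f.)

-37.2%

R ∝ ρL/d² with ρ ∝ (1+αΔT), so R_B/R_A = (1 − 56.9/100) × (1 − 8.44/100)⁻² × (1 + 0.0038×58.1)
= 0.431 × 1.193 × 1.221 = 0.6276
(R_B − R_A)/R_A = 0.6276 − 1 = -37.2%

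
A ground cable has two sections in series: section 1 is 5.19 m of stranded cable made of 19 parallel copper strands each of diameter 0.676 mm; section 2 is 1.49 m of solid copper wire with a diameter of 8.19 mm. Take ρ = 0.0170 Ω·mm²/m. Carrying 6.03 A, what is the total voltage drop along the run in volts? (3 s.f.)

ρ = 0.0170 Ω·mm²/m = 1.70×10^-8 Ω·m
Section 1: A_strand = π(3.3800e-04)² = 3.589e-07 m²; R₁ = ρL/(N·A_s) = (1.70×10^-8)(5.19)/(19×3.589e-07) = 0.01294 Ω
Section 2: A = π(d/2)² = π(4.0950e-03 m)² = 5.268e-05 m²
R₂ = (1.70×10^-8)(1.49)/(5.268e-05) = 4.808×10^-4 Ω
R = R₁ + R₂ = 0.01342 Ω
V = IR = 6.03 × 0.01342 = 0.0809 V

0.0809 V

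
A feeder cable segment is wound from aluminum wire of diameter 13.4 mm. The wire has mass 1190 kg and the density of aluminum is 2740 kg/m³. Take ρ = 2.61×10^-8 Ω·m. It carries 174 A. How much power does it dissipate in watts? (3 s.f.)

17300 W

A = π(d/2)² = π(6.7000e-03 m)² = 1.4103e-04 m²
L = m/(density·A) = 1190/(2740×1.4103e-04) = 3080 m
R = ρL/A = (2.61×10^-8)(3080)/(1.4103e-04) = 0.57 Ω
P = I²R = (174)² × 0.57 = 17300 W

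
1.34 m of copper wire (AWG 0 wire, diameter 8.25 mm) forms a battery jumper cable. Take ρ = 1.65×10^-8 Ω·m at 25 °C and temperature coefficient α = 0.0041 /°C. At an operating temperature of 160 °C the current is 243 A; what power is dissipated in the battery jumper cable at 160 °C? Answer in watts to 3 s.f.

A = π(8.25/2 mm)² = π(4.1250e-03 m)² = 5.346e-05 m²
R₍25₎ = ρL/A = (1.65×10^-8)(1.34)/(5.346e-05) = 4.136×10^-4 Ω
R₍160₎ = R₍25₎(1 + αΔT) = 4.136×10^-4 × (1 + 0.0041×135) = 6.425×10^-4 Ω
P = I²R = (243)² × 6.425×10^-4 = 37.9 W

37.9 W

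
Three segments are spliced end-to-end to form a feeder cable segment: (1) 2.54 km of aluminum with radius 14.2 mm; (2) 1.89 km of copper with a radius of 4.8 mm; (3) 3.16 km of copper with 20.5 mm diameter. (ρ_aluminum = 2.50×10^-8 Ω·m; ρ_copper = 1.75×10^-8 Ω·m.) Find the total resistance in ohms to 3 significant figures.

0.725 Ω

Seg 1: A = πr² = π(1.4200e-02 m)² = 6.335e-04 m²
R_1 = (2.50×10^-8)(2540)/(6.335e-04) = 0.1002 Ω
Seg 2: A = πr² = π(4.8000e-03 m)² = 7.238e-05 m²
R_2 = (1.75×10^-8)(1890)/(7.238e-05) = 0.4569 Ω
Seg 3: A = π(d/2)² = π(1.0250e-02 m)² = 3.301e-04 m²
R_3 = (1.75×10^-8)(3160)/(3.301e-04) = 0.1675 Ω
R_total = R_1 + R_2 + R_3 = 0.725 Ω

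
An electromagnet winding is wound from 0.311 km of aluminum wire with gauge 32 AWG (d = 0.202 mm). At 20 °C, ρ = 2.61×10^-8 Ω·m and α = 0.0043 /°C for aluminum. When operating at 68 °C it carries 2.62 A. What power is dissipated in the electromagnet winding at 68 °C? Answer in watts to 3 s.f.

2100 W

A = π(0.202/2 mm)² = π(1.0100e-04 m)² = 3.205e-08 m²
R₍20₎ = ρL/A = (2.61×10^-8)(311)/(3.205e-08) = 253.3 Ω
R₍68₎ = R₍20₎(1 + αΔT) = 253.3 × (1 + 0.0043×48) = 305.6 Ω
P = I²R = (2.62)² × 305.6 = 2100 W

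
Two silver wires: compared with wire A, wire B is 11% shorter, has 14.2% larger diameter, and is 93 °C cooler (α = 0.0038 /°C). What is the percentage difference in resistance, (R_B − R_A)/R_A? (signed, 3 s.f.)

R ∝ ρL/d² with ρ ∝ (1+αΔT), so R_B/R_A = (1 − 11/100) × (1 + 14.2/100)⁻² × (1 − 0.0038×93)
= 0.89 × 0.7668 × 0.6466 = 0.4413
(R_B − R_A)/R_A = 0.4413 − 1 = -55.9%

-55.9%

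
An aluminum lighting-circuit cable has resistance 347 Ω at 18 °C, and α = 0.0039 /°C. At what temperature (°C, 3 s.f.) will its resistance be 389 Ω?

R = R₀(1 + α(T − T₀)) ⇒ T = T₀ + (R/R₀ − 1)/α
T = 18 + (389/347 − 1)/0.0039 = 18 + (0.121)/0.0039 = 49.0 °C

49.0 °C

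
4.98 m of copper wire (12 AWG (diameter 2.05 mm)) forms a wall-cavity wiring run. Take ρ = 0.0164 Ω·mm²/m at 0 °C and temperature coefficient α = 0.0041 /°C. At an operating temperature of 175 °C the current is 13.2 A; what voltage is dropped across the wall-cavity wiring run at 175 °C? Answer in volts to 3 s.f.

0.561 V

ρ = 0.0164 Ω·mm²/m = 1.64×10^-8 Ω·m
A = π(2.05/2 mm)² = π(1.0250e-03 m)² = 3.301e-06 m²
R₍0₎ = ρL/A = (1.64×10^-8)(4.98)/(3.301e-06) = 0.02474 Ω
R₍175₎ = R₍0₎(1 + αΔT) = 0.02474 × (1 + 0.0041×175) = 0.0425 Ω
V = IR = 13.2 × 0.0425 = 0.561 V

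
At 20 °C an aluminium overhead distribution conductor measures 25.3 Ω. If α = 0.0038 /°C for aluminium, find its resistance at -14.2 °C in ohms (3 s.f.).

ΔT = -14.2 − 20 = -34.2 °C
R = R₀(1 + αΔT) = 25.3 × (1 + 0.0038×-34.2) = 25.3 × 0.87 = 22.0 Ω

22.0 Ω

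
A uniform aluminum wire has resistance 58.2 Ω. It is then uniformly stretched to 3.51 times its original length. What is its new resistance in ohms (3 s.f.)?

Volume constant ⇒ A' = A/k with k = 3.51. R' = ρ(kL)/(A/k) = k²R.
R' = 12.32 × 58.2 = 717 Ω

717 Ω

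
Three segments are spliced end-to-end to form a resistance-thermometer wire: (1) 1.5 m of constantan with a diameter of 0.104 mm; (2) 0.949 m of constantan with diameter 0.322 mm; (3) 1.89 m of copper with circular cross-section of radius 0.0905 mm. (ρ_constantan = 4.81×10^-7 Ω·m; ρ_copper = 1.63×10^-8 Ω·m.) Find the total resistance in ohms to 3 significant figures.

Seg 1: A = π(d/2)² = π(5.2000e-05 m)² = 8.495e-09 m²
R_1 = (4.81×10^-7)(1.5)/(8.495e-09) = 84.93 Ω
Seg 2: A = π(d/2)² = π(1.6100e-04 m)² = 8.143e-08 m²
R_2 = (4.81×10^-7)(0.949)/(8.143e-08) = 5.605 Ω
Seg 3: A = πr² = π(9.0500e-05 m)² = 2.573e-08 m²
R_3 = (1.63×10^-8)(1.89)/(2.573e-08) = 1.197 Ω
R_total = R_1 + R_2 + R_3 = 91.7 Ω

91.7 Ω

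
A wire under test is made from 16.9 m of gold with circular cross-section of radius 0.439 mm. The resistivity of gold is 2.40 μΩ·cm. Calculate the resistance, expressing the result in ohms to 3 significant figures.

ρ = 2.40 μΩ·cm = 2.40×10^-8 Ω·m
A = πr² = π(4.3900e-04 m)² = 6.055e-07 m²
R = ρL/A = (2.40×10^-8)(16.9 m)/(6.055e-07 m²) = 0.670 Ω

0.670 Ω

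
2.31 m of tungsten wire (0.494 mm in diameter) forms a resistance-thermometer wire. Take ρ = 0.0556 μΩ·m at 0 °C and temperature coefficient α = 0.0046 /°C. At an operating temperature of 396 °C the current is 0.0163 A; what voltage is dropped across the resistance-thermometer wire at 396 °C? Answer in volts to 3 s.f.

ρ = 0.0556 μΩ·m = 5.56×10^-8 Ω·m
A = π(d/2)² = π(2.4700e-04 m)² = 1.917e-07 m²
R₍0₎ = ρL/A = (5.56×10^-8)(2.31)/(1.917e-07) = 0.6701 Ω
R₍396₎ = R₍0₎(1 + αΔT) = 0.6701 × (1 + 0.0046×396) = 1.891 Ω
V = IR = 0.0163 × 1.891 = 0.0308 V

0.0308 V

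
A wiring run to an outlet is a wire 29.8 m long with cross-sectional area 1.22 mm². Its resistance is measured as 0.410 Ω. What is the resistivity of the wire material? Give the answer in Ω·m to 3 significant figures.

A = 1.22 mm² = 1.220e-06 m²
ρ = RA/L = (0.41)(1.220e-06)/(29.8) = 1.68×10^-8 Ω·m

1.68×10^-8 Ω·m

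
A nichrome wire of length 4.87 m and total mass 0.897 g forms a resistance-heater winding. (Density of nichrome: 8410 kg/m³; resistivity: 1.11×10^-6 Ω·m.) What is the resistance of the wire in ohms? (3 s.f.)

247 Ω

A = m/(density·L) = 8.970×10^-4/(8410×4.87) = 2.1901e-08 m²
R = ρL/A = (1.11×10^-6)(4.87)/(2.1901e-08) = 247 Ω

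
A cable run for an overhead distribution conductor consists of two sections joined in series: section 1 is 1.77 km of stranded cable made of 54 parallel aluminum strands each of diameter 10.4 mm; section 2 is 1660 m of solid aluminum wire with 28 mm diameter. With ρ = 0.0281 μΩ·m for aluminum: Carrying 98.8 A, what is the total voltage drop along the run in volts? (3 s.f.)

ρ = 0.0281 μΩ·m = 2.81×10^-8 Ω·m
Section 1: A_strand = π(5.2000e-03)² = 8.495e-05 m²; R₁ = ρL/(N·A_s) = (2.81×10^-8)(1770)/(54×8.495e-05) = 0.01084 Ω
Section 2: A = π(d/2)² = π(1.4000e-02 m)² = 6.158e-04 m²
R₂ = (2.81×10^-8)(1660)/(6.158e-04) = 0.07575 Ω
R = R₁ + R₂ = 0.0866 Ω
V = IR = 98.8 × 0.0866 = 8.56 V

8.56 V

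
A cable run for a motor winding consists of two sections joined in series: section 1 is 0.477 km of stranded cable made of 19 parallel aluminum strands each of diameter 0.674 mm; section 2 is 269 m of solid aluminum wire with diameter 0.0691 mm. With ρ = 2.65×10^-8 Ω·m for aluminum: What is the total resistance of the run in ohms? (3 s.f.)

1900 Ω

Section 1: A_strand = π(3.3700e-04)² = 3.568e-07 m²; R₁ = ρL/(N·A_s) = (2.65×10^-8)(477)/(19×3.568e-07) = 1.865 Ω
Section 2: A = π(d/2)² = π(3.4550e-05 m)² = 3.750e-09 m²
R₂ = (2.65×10^-8)(269)/(3.750e-09) = 1901 Ω
R = R₁ + R₂ = 1900 Ω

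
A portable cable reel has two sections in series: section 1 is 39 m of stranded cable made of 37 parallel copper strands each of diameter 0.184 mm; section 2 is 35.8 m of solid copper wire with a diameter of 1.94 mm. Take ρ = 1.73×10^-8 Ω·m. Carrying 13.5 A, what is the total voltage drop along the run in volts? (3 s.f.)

12.1 V

Section 1: A_strand = π(9.2000e-05)² = 2.659e-08 m²; R₁ = ρL/(N·A_s) = (1.73×10^-8)(39)/(37×2.659e-08) = 0.6858 Ω
Section 2: A = π(d/2)² = π(9.7000e-04 m)² = 2.956e-06 m²
R₂ = (1.73×10^-8)(35.8)/(2.956e-06) = 0.2095 Ω
R = R₁ + R₂ = 0.8953 Ω
V = IR = 13.5 × 0.8953 = 12.1 V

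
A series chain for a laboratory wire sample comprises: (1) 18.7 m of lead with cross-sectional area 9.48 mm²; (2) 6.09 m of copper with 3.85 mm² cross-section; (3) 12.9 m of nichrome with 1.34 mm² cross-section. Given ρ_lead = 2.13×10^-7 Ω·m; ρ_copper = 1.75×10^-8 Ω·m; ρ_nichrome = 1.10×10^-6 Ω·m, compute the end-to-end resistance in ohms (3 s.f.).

Seg 1: A = 9.48 mm² = 9.480e-06 m²
R_1 = (2.13×10^-7)(18.7)/(9.480e-06) = 0.4202 Ω
Seg 2: A = 3.85 mm² = 3.850e-06 m²
R_2 = (1.75×10^-8)(6.09)/(3.850e-06) = 0.02768 Ω
Seg 3: A = 1.34 mm² = 1.340e-06 m²
R_3 = (1.10×10^-6)(12.9)/(1.340e-06) = 10.59 Ω
R_total = R_1 + R_2 + R_3 = 11.0 Ω

11.0 Ω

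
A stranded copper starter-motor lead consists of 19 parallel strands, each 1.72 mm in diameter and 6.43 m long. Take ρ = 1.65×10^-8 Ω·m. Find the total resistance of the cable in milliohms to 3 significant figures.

2.40 mΩ

A_strand = π(8.6000e-04 m)² = 2.324e-06 m²
R_strand = ρL/A = (1.65×10^-8)(6.43)/(2.324e-06) = 0.04566 Ω
R_total = R_strand/N = 0.04566/19 = 2.40 mΩ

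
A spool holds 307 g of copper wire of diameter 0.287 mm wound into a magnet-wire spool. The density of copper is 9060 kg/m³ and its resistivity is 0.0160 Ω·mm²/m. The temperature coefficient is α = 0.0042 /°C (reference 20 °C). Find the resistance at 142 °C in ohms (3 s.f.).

196 Ω

ρ = 0.0160 Ω·mm²/m = 1.60×10^-8 Ω·m
A = π(d/2)² = π(1.4350e-04 m)² = 6.4692e-08 m²
L = m/(density·A) = 0.307/(9060×6.4692e-08) = 523.8 m
R = ρL/A = (1.60×10^-8)(523.8)/(6.4692e-08) = 129.5 Ω
R(142 °C) = 129.5 × (1 + 0.0042×122) = 196 Ω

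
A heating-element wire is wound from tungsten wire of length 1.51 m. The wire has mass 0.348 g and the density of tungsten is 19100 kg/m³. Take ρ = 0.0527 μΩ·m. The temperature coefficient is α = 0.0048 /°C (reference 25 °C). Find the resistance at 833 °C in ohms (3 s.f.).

32.2 Ω

ρ = 0.0527 μΩ·m = 5.27×10^-8 Ω·m
A = m/(density·L) = 3.480×10^-4/(19100×1.51) = 1.2066e-08 m²
R = ρL/A = (5.27×10^-8)(1.51)/(1.2066e-08) = 6.595 Ω
R(833 °C) = 6.595 × (1 + 0.0048×808) = 32.2 Ω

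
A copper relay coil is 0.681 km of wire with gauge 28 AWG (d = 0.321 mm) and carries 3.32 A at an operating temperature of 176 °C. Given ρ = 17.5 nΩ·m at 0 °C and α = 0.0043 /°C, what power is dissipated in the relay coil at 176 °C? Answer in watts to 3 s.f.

2850 W

ρ = 17.5 nΩ·m = 1.75×10^-8 Ω·m
A = π(0.321/2 mm)² = π(1.6050e-04 m)² = 8.093e-08 m²
R₍0₎ = ρL/A = (1.75×10^-8)(681)/(8.093e-08) = 147.3 Ω
R₍176₎ = R₍0₎(1 + αΔT) = 147.3 × (1 + 0.0043×176) = 258.7 Ω
P = I²R = (3.32)² × 258.7 = 2850 W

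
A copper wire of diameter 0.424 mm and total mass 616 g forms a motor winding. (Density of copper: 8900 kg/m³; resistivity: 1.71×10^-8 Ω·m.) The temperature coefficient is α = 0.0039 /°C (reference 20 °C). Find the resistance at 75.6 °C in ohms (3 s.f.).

72.2 Ω

A = π(d/2)² = π(2.1200e-04 m)² = 1.4120e-07 m²
L = m/(density·A) = 0.616/(8900×1.4120e-07) = 490.2 m
R = ρL/A = (1.71×10^-8)(490.2)/(1.4120e-07) = 59.37 Ω
R(75.6 °C) = 59.37 × (1 + 0.0039×55.6) = 72.2 Ω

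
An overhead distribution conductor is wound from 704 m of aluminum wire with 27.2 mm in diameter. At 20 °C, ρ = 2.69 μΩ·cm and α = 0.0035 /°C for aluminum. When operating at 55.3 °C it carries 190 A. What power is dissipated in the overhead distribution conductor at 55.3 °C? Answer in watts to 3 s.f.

ρ = 2.69 μΩ·cm = 2.69×10^-8 Ω·m
A = π(d/2)² = π(1.3600e-02 m)² = 5.811e-04 m²
R₍20₎ = ρL/A = (2.69×10^-8)(704)/(5.811e-04) = 0.03259 Ω
R₍55.3₎ = R₍20₎(1 + αΔT) = 0.03259 × (1 + 0.0035×35.3) = 0.03662 Ω
P = I²R = (190)² × 0.03662 = 1320 W

1320 W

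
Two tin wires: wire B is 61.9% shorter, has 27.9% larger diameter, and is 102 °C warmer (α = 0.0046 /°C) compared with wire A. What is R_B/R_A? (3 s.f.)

0.342

R ∝ ρL/d² with ρ ∝ (1+αΔT), so R_B/R_A = (1 − 61.9/100) × (1 + 27.9/100)⁻² × (1 + 0.0046×102)
= 0.381 × 0.6113 × 1.469 = 0.342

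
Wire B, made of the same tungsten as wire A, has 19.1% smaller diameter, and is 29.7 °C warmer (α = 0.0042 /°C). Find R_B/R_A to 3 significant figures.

1.72

R ∝ ρL/d² with ρ ∝ (1+αΔT), so R_B/R_A = (1 − 19.1/100)⁻² × (1 + 0.0042×29.7)
= 1.528 × 1.125 = 1.72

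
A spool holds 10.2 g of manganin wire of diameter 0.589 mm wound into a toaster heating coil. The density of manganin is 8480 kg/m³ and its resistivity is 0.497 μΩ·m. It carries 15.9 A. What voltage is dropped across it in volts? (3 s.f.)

ρ = 0.497 μΩ·m = 4.97×10^-7 Ω·m
A = π(d/2)² = π(2.9450e-04 m)² = 2.7247e-07 m²
L = m/(density·A) = 0.0102/(8480×2.7247e-07) = 4.415 m
R = ρL/A = (4.97×10^-7)(4.415)/(2.7247e-07) = 8.052 Ω
V = IR = 15.9 × 8.052 = 128 V

128 V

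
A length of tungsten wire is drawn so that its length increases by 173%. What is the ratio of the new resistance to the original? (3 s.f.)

k = 1 + 173/100 = 2.73; volume constant ⇒ A' = A/k, so R' = k²R.
Factor = 7.45

7.45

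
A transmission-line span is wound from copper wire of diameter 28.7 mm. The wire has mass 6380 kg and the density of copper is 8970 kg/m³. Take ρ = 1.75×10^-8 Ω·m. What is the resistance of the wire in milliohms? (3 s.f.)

A = π(d/2)² = π(1.4350e-02 m)² = 6.4692e-04 m²
L = m/(density·A) = 6380/(8970×6.4692e-04) = 1099 m
R = ρL/A = (1.75×10^-8)(1099)/(6.4692e-04) = 29.7 mΩ

29.7 mΩ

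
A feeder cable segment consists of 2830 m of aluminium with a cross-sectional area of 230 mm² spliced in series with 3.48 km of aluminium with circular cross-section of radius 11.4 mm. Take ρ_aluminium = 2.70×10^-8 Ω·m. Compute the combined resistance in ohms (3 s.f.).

0.562 Ω

Segment 1: A = 230 mm² = 2.300e-04 m²
R₁ = ρL/A = (2.70×10^-8)(2830)/(2.300e-04) = 0.3322 Ω
Segment 2: A = πr² = π(1.1400e-02 m)² = 4.083e-04 m²
R₂ = (2.70×10^-8)(3480)/(4.083e-04) = 0.2301 Ω
R = R₁ + R₂ = 0.562 Ω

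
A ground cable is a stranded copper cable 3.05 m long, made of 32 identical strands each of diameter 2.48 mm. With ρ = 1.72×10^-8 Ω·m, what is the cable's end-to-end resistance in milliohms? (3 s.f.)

A_strand = π(1.2400e-03 m)² = 4.831e-06 m²
R_strand = ρL/A = (1.72×10^-8)(3.05)/(4.831e-06) = 0.01086 Ω
R_total = R_strand/N = 0.01086/32 = 0.339 mΩ

0.339 mΩ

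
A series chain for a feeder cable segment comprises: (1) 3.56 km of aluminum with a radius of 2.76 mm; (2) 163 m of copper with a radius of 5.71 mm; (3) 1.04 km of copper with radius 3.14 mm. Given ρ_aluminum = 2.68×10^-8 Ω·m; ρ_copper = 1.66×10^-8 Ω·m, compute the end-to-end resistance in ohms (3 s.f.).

4.57 Ω

Seg 1: A = πr² = π(2.7600e-03 m)² = 2.393e-05 m²
R_1 = (2.68×10^-8)(3560)/(2.393e-05) = 3.987 Ω
Seg 2: A = πr² = π(5.7100e-03 m)² = 1.024e-04 m²
R_2 = (1.66×10^-8)(163)/(1.024e-04) = 0.02642 Ω
Seg 3: A = πr² = π(3.1400e-03 m)² = 3.097e-05 m²
R_3 = (1.66×10^-8)(1040)/(3.097e-05) = 0.5574 Ω
R_total = R_1 + R_2 + R_3 = 4.57 Ω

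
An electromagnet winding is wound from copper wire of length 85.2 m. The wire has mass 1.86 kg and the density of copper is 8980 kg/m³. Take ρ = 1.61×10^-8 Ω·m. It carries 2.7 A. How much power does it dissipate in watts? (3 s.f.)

A = m/(density·L) = 1.86/(8980×85.2) = 2.4311e-06 m²
R = ρL/A = (1.61×10^-8)(85.2)/(2.4311e-06) = 0.5642 Ω
P = I²R = (2.7)² × 0.5642 = 4.11 W

4.11 W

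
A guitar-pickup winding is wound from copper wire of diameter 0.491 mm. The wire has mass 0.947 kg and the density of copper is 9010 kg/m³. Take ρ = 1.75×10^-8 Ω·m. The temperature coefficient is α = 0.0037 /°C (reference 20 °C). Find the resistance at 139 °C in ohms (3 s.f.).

A = π(d/2)² = π(2.4550e-04 m)² = 1.8934e-07 m²
L = m/(density·A) = 0.947/(9010×1.8934e-07) = 555.1 m
R = ρL/A = (1.75×10^-8)(555.1)/(1.8934e-07) = 51.3 Ω
R(139 °C) = 51.3 × (1 + 0.0037×119) = 73.9 Ω

73.9 Ω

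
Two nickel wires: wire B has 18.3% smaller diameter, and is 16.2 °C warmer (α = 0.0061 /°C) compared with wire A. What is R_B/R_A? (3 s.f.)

R ∝ ρL/d² with ρ ∝ (1+αΔT), so R_B/R_A = (1 − 18.3/100)⁻² × (1 + 0.0061×16.2)
= 1.498 × 1.099 = 1.65

1.65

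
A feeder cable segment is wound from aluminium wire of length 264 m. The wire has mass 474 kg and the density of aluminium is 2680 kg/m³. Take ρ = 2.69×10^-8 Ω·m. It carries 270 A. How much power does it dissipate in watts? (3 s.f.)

A = m/(density·L) = 474/(2680×264) = 6.6995e-04 m²
R = ρL/A = (2.69×10^-8)(264)/(6.6995e-04) = 0.0106 Ω
P = I²R = (270)² × 0.0106 = 773 W

773 W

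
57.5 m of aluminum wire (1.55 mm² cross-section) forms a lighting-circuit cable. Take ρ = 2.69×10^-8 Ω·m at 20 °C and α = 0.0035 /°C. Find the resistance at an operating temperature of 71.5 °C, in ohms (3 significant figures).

1.18 Ω

A = 1.55 mm² = 1.550e-06 m²
R₍20°C₎ = ρL/A = (2.69×10^-8)(57.5)/(1.550e-06) = 0.9979 Ω
R = R₀(1 + αΔT) = 0.9979(1 + 0.0035×51.5) = 1.18 Ω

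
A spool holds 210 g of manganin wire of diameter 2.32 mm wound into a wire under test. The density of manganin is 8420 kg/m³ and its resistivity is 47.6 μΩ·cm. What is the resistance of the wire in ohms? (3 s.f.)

ρ = 47.6 μΩ·cm = 4.76×10^-7 Ω·m
A = π(d/2)² = π(1.1600e-03 m)² = 4.2273e-06 m²
L = m/(density·A) = 0.21/(8420×4.2273e-06) = 5.9 m
R = ρL/A = (4.76×10^-7)(5.9)/(4.2273e-06) = 0.664 Ω

0.664 Ω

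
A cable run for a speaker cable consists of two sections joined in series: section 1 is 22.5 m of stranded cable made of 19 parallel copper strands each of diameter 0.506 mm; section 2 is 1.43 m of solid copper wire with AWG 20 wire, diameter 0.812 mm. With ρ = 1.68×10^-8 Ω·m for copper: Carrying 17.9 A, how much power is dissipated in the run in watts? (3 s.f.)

Section 1: A_strand = π(2.5300e-04)² = 2.011e-07 m²; R₁ = ρL/(N·A_s) = (1.68×10^-8)(22.5)/(19×2.011e-07) = 0.09893 Ω
Section 2: A = π(0.812/2 mm)² = π(4.0600e-04 m)² = 5.178e-07 m²
R₂ = (1.68×10^-8)(1.43)/(5.178e-07) = 0.04639 Ω
R = R₁ + R₂ = 0.1453 Ω
P = I²R = (17.9)² × 0.1453 = 46.6 W

46.6 W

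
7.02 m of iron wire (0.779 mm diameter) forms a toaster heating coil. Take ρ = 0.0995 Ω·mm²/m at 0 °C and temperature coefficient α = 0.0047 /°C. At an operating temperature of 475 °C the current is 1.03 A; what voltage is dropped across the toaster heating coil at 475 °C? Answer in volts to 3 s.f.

4.88 V

ρ = 0.0995 Ω·mm²/m = 9.95×10^-8 Ω·m
A = π(d/2)² = π(3.8950e-04 m)² = 4.766e-07 m²
R₍0₎ = ρL/A = (9.95×10^-8)(7.02)/(4.766e-07) = 1.466 Ω
R₍475₎ = R₍0₎(1 + αΔT) = 1.466 × (1 + 0.0047×475) = 4.737 Ω
V = IR = 1.03 × 4.737 = 4.88 V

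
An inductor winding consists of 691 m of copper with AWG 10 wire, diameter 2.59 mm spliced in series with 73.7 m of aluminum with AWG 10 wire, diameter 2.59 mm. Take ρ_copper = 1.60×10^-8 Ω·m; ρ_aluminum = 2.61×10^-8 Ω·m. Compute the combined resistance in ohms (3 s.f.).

Segment 1: A = π(2.59/2 mm)² = π(1.2950e-03 m)² = 5.269e-06 m²
R₁ = ρL/A = (1.60×10^-8)(691)/(5.269e-06) = 2.098 Ω
R₂ = (2.61×10^-8)(73.7)/(5.269e-06) = 0.3651 Ω
R = R₁ + R₂ = 2.46 Ω

2.46 Ω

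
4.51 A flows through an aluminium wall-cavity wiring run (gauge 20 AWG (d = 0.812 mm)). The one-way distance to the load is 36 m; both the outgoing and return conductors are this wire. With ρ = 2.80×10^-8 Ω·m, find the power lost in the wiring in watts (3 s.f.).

A = π(0.812/2 mm)² = π(4.0600e-04 m)² = 5.178e-07 m²
Total conductor length (both ways) L = 2 × 36 = 72 m
R = ρL/A = (2.80×10^-8)(72)/(5.178e-07) = 3.893 Ω
P = I²R = (4.51)² × 3.893 = 79.2 W

79.2 W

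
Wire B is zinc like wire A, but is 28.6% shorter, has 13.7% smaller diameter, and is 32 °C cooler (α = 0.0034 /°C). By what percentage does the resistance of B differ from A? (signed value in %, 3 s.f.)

R ∝ ρL/d² with ρ ∝ (1+αΔT), so R_B/R_A = (1 − 28.6/100) × (1 − 13.7/100)⁻² × (1 − 0.0034×32)
= 0.714 × 1.343 × 0.8912 = 0.8544
(R_B − R_A)/R_A = 0.8544 − 1 = -14.6%

-14.6%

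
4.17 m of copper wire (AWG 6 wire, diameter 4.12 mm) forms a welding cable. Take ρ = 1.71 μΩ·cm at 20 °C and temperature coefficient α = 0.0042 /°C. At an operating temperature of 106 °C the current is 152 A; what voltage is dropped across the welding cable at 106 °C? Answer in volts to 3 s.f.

ρ = 1.71 μΩ·cm = 1.71×10^-8 Ω·m
A = π(4.12/2 mm)² = π(2.0600e-03 m)² = 1.333e-05 m²
R₍20₎ = ρL/A = (1.71×10^-8)(4.17)/(1.333e-05) = 0.005349 Ω
R₍106₎ = R₍20₎(1 + αΔT) = 0.005349 × (1 + 0.0042×86) = 0.007281 Ω
V = IR = 152 × 0.007281 = 1.11 V

1.11 V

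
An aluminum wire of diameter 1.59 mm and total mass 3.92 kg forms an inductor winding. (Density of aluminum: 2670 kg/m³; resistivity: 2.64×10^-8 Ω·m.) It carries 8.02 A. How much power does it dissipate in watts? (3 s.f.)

A = π(d/2)² = π(7.9500e-04 m)² = 1.9856e-06 m²
L = m/(density·A) = 3.92/(2670×1.9856e-06) = 739.4 m
R = ρL/A = (2.64×10^-8)(739.4)/(1.9856e-06) = 9.831 Ω
P = I²R = (8.02)² × 9.831 = 632 W

632 W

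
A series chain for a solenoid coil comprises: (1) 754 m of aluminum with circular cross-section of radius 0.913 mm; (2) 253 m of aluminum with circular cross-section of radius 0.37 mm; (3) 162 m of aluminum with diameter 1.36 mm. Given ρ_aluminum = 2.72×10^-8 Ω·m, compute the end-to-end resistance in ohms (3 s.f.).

26.9 Ω

Seg 1: A = πr² = π(9.1300e-04 m)² = 2.619e-06 m²
R_1 = (2.72×10^-8)(754)/(2.619e-06) = 7.832 Ω
Seg 2: A = πr² = π(3.7000e-04 m)² = 4.301e-07 m²
R_2 = (2.72×10^-8)(253)/(4.301e-07) = 16 Ω
Seg 3: A = π(d/2)² = π(6.8000e-04 m)² = 1.453e-06 m²
R_3 = (2.72×10^-8)(162)/(1.453e-06) = 3.033 Ω
R_total = R_1 + R_2 + R_3 = 26.9 Ω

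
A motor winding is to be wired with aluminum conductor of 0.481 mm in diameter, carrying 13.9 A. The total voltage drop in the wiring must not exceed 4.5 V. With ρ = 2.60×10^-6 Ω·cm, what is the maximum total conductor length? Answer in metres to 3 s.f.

ρ = 2.60×10^-6 Ω·cm = 2.60×10^-8 Ω·m
A = π(d/2)² = π(2.4050e-04 m)² = 1.817e-07 m²
L_max = V_max·A/(1·ρI) = (4.5)(1.817e-07)/(2.60×10^-8×13.9) = 2.26 m

2.26 m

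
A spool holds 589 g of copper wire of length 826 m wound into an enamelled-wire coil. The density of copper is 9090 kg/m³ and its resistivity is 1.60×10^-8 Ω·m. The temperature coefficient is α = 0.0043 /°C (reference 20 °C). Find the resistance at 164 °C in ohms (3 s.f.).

A = m/(density·L) = 0.589/(9090×826) = 7.8446e-08 m²
R = ρL/A = (1.60×10^-8)(826)/(7.8446e-08) = 168.5 Ω
R(164 °C) = 168.5 × (1 + 0.0043×144) = 273 Ω

273 Ω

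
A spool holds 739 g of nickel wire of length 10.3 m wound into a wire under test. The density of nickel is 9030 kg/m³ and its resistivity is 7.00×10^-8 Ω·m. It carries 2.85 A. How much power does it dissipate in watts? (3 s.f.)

0.737 W

A = m/(density·L) = 0.739/(9030×10.3) = 7.9455e-06 m²
R = ρL/A = (7.00×10^-8)(10.3)/(7.9455e-06) = 0.09074 Ω
P = I²R = (2.85)² × 0.09074 = 0.737 W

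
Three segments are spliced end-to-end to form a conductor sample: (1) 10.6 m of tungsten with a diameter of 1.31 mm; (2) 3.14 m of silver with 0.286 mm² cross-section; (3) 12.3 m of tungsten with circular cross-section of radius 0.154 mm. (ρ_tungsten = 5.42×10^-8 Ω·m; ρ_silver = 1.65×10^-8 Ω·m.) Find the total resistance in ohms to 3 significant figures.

Seg 1: A = π(d/2)² = π(6.5500e-04 m)² = 1.348e-06 m²
R_1 = (5.42×10^-8)(10.6)/(1.348e-06) = 0.4263 Ω
Seg 2: A = 0.286 mm² = 2.860e-07 m²
R_2 = (1.65×10^-8)(3.14)/(2.860e-07) = 0.1812 Ω
Seg 3: A = πr² = π(1.5400e-04 m)² = 7.451e-08 m²
R_3 = (5.42×10^-8)(12.3)/(7.451e-08) = 8.948 Ω
R_total = R_1 + R_2 + R_3 = 9.56 Ω

9.56 Ω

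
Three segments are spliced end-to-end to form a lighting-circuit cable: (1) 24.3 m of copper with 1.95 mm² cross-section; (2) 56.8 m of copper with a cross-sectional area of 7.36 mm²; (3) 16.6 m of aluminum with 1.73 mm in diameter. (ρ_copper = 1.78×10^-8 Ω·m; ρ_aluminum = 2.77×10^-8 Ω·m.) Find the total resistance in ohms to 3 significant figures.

0.555 Ω

Seg 1: A = 1.95 mm² = 1.950e-06 m²
R_1 = (1.78×10^-8)(24.3)/(1.950e-06) = 0.2218 Ω
Seg 2: A = 7.36 mm² = 7.360e-06 m²
R_2 = (1.78×10^-8)(56.8)/(7.360e-06) = 0.1374 Ω
Seg 3: A = π(d/2)² = π(8.6500e-04 m)² = 2.351e-06 m²
R_3 = (2.77×10^-8)(16.6)/(2.351e-06) = 0.1956 Ω
R_total = R_1 + R_2 + R_3 = 0.555 Ω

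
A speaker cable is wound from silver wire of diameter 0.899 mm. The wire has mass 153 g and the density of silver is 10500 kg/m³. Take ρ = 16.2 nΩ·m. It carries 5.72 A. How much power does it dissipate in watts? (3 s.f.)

ρ = 16.2 nΩ·m = 1.62×10^-8 Ω·m
A = π(d/2)² = π(4.4950e-04 m)² = 6.3476e-07 m²
L = m/(density·A) = 0.153/(10500×6.3476e-07) = 22.96 m
R = ρL/A = (1.62×10^-8)(22.96)/(6.3476e-07) = 0.5859 Ω
P = I²R = (5.72)² × 0.5859 = 19.2 W

19.2 W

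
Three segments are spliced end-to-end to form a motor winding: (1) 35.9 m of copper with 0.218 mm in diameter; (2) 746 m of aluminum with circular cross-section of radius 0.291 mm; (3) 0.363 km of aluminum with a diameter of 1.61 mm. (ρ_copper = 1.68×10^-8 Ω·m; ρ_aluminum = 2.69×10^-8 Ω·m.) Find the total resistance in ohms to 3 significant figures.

Seg 1: A = π(d/2)² = π(1.0900e-04 m)² = 3.733e-08 m²
R_1 = (1.68×10^-8)(35.9)/(3.733e-08) = 16.16 Ω
Seg 2: A = πr² = π(2.9100e-04 m)² = 2.660e-07 m²
R_2 = (2.69×10^-8)(746)/(2.660e-07) = 75.43 Ω
Seg 3: A = π(d/2)² = π(8.0500e-04 m)² = 2.036e-06 m²
R_3 = (2.69×10^-8)(363)/(2.036e-06) = 4.796 Ω
R_total = R_1 + R_2 + R_3 = 96.4 Ω

96.4 Ω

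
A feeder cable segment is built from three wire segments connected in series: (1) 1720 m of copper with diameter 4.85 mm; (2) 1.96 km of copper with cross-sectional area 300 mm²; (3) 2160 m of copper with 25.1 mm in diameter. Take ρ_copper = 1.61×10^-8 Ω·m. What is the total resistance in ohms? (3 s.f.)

Seg 1: A = π(d/2)² = π(2.4250e-03 m)² = 1.847e-05 m²
R_1 = (1.61×10^-8)(1720)/(1.847e-05) = 1.499 Ω
Seg 2: A = 300 mm² = 3.000e-04 m²
R_2 = (1.61×10^-8)(1960)/(3.000e-04) = 0.1052 Ω
Seg 3: A = π(d/2)² = π(1.2550e-02 m)² = 4.948e-04 m²
R_3 = (1.61×10^-8)(2160)/(4.948e-04) = 0.07028 Ω
R_total = R_1 + R_2 + R_3 = 1.67 Ω

1.67 Ω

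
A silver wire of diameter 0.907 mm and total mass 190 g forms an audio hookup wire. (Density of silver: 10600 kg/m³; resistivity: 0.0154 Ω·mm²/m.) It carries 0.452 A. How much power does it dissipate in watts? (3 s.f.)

0.135 W

ρ = 0.0154 Ω·mm²/m = 1.54×10^-8 Ω·m
A = π(d/2)² = π(4.5350e-04 m)² = 6.4611e-07 m²
L = m/(density·A) = 0.19/(10600×6.4611e-07) = 27.74 m
R = ρL/A = (1.54×10^-8)(27.74)/(6.4611e-07) = 0.6612 Ω
P = I²R = (0.452)² × 0.6612 = 0.135 W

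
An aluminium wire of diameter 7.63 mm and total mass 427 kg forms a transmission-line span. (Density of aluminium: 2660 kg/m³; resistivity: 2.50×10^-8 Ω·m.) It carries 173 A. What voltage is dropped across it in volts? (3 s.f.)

A = π(d/2)² = π(3.8150e-03 m)² = 4.5723e-05 m²
L = m/(density·A) = 427/(2660×4.5723e-05) = 3511 m
R = ρL/A = (2.50×10^-8)(3511)/(4.5723e-05) = 1.92 Ω
V = IR = 173 × 1.92 = 332 V

332 V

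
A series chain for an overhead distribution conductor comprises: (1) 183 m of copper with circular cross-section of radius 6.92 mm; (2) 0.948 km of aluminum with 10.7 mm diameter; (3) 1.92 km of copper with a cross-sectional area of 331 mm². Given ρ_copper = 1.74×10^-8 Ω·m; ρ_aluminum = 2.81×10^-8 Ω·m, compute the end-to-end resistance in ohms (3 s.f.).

Seg 1: A = πr² = π(6.9200e-03 m)² = 1.504e-04 m²
R_1 = (1.74×10^-8)(183)/(1.504e-04) = 0.02117 Ω
Seg 2: A = π(d/2)² = π(5.3500e-03 m)² = 8.992e-05 m²
R_2 = (2.81×10^-8)(948)/(8.992e-05) = 0.2962 Ω
Seg 3: A = 331 mm² = 3.310e-04 m²
R_3 = (1.74×10^-8)(1920)/(3.310e-04) = 0.1009 Ω
R_total = R_1 + R_2 + R_3 = 0.418 Ω

0.418 Ω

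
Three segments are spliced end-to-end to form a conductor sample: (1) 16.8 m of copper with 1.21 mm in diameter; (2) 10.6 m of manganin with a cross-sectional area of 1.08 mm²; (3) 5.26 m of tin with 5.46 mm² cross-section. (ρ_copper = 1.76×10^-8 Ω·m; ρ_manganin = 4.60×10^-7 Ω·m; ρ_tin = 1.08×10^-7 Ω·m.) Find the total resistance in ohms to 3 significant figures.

Seg 1: A = π(d/2)² = π(6.0500e-04 m)² = 1.150e-06 m²
R_1 = (1.76×10^-8)(16.8)/(1.150e-06) = 0.2571 Ω
Seg 2: A = 1.08 mm² = 1.080e-06 m²
R_2 = (4.60×10^-7)(10.6)/(1.080e-06) = 4.515 Ω
Seg 3: A = 5.46 mm² = 5.460e-06 m²
R_3 = (1.08×10^-7)(5.26)/(5.460e-06) = 0.104 Ω
R_total = R_1 + R_2 + R_3 = 4.88 Ω

4.88 Ω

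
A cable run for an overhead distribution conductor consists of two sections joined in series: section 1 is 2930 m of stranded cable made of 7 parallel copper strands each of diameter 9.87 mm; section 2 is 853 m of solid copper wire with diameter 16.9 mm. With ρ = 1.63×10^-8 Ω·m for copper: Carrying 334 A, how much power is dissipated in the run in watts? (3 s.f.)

Section 1: A_strand = π(4.9350e-03)² = 7.651e-05 m²; R₁ = ρL/(N·A_s) = (1.63×10^-8)(2930)/(7×7.651e-05) = 0.08917 Ω
Section 2: A = π(d/2)² = π(8.4500e-03 m)² = 2.243e-04 m²
R₂ = (1.63×10^-8)(853)/(2.243e-04) = 0.06198 Ω
R = R₁ + R₂ = 0.1512 Ω
P = I²R = (334)² × 0.1512 = 16900 W

16900 W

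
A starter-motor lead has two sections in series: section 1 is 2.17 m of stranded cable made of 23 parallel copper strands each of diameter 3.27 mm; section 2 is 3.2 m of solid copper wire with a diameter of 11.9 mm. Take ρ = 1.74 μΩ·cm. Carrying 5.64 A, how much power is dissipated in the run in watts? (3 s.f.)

ρ = 1.74 μΩ·cm = 1.74×10^-8 Ω·m
Section 1: A_strand = π(1.6350e-03)² = 8.398e-06 m²; R₁ = ρL/(N·A_s) = (1.74×10^-8)(2.17)/(23×8.398e-06) = 1.955×10^-4 Ω
Section 2: A = π(d/2)² = π(5.9500e-03 m)² = 1.112e-04 m²
R₂ = (1.74×10^-8)(3.2)/(1.112e-04) = 5.006×10^-4 Ω
R = R₁ + R₂ = 6.961×10^-4 Ω
P = I²R = (5.64)² × 6.961×10^-4 = 0.0221 W

0.0221 W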